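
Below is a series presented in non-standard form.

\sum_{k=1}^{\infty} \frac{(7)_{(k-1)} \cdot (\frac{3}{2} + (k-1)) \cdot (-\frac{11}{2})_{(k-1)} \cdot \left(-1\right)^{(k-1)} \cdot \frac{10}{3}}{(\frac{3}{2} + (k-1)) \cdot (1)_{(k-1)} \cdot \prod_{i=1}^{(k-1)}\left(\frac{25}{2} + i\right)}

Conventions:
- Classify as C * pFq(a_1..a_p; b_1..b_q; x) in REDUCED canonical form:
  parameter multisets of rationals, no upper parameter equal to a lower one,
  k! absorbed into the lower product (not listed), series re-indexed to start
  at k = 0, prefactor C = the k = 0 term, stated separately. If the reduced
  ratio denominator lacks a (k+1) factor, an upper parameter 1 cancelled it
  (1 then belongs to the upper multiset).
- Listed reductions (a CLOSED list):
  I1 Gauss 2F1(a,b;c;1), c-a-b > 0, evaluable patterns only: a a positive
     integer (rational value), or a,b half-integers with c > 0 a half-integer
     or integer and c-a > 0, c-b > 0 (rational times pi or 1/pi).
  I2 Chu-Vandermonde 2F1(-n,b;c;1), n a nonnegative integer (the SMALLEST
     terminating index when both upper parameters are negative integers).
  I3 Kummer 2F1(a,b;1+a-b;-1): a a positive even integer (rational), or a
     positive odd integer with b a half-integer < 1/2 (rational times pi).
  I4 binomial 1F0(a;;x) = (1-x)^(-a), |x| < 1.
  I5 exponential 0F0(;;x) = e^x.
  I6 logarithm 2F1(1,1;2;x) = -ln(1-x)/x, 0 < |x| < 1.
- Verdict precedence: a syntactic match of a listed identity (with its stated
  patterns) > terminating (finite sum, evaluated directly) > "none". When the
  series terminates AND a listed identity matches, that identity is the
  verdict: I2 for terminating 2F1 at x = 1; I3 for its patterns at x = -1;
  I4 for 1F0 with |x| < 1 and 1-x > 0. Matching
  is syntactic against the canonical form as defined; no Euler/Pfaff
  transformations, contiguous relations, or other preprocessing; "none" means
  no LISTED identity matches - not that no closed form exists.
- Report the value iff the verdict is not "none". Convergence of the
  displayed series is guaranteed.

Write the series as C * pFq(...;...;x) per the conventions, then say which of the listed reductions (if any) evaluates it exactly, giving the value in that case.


x = -1 here; the reduced form reads 2F1, upper {-\frac{11}{2}, 7}, lower {\frac{27}{2}}, C = \frac{10}{3}. Verdict: Kummer's theorem (I3) fires (x = -1; c = \frac{27}{2} equals 1+a-b for upper {-\frac{11}{2}, 7}: listed pattern). Hence: \frac{4647768125}{402653184} \cdot \pi.

First insight: t_0 being \frac{10}{3}, (1)_k (prefactor 10/3) is k! itself.
Ratio: r(k) = -1 * (k-\frac{11}{2}) (k+7) / [(k+\frac{27}{2}) (k+1)] - rational; roots negated = parameters, x = -1, C = \frac{10}{3}.


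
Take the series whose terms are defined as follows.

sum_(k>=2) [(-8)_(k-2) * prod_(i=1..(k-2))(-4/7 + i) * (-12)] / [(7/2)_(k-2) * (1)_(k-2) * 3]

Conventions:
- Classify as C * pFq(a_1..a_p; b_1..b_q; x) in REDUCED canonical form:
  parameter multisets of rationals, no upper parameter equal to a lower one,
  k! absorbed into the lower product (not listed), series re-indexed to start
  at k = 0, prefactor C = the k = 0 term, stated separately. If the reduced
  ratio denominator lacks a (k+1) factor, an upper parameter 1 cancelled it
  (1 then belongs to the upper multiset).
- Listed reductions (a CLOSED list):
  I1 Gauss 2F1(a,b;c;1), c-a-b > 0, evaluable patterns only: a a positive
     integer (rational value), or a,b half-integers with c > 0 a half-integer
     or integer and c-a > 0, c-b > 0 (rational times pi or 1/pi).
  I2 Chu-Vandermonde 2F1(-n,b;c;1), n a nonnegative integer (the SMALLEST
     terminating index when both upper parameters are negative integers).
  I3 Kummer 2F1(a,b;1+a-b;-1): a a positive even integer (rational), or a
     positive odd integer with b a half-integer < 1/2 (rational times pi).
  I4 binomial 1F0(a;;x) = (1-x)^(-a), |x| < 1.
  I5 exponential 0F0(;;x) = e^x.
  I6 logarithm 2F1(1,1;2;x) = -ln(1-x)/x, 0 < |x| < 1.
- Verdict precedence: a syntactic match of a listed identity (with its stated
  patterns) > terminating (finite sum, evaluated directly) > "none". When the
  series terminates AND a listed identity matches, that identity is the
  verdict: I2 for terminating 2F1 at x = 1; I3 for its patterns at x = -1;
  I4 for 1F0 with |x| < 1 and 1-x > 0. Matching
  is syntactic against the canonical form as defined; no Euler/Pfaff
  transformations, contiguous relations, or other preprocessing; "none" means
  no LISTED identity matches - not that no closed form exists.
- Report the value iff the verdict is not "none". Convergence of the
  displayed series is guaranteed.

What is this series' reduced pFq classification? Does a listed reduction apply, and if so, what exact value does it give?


The series (x = 1) is 2F1: upper {-8, 3/7}, lower {7/2}, prefactor -4. Verdict (x = 1): the Chu-Vandermonde identity I2 applies (terminating 2F1 at x = 1 with n = 8, b = 3/7, c = 7/2). Sum: -8236957364/3672178237.

Key observation: from the first term -4: the running product (C = -4, x = 1) telescopes to a rising factorial.
Ratio: r(k) = 1 * (k-8) (k+3/7) / [(k+7/2) (k+1)] - rational; roots negated = parameters, x = 1, C = -4.


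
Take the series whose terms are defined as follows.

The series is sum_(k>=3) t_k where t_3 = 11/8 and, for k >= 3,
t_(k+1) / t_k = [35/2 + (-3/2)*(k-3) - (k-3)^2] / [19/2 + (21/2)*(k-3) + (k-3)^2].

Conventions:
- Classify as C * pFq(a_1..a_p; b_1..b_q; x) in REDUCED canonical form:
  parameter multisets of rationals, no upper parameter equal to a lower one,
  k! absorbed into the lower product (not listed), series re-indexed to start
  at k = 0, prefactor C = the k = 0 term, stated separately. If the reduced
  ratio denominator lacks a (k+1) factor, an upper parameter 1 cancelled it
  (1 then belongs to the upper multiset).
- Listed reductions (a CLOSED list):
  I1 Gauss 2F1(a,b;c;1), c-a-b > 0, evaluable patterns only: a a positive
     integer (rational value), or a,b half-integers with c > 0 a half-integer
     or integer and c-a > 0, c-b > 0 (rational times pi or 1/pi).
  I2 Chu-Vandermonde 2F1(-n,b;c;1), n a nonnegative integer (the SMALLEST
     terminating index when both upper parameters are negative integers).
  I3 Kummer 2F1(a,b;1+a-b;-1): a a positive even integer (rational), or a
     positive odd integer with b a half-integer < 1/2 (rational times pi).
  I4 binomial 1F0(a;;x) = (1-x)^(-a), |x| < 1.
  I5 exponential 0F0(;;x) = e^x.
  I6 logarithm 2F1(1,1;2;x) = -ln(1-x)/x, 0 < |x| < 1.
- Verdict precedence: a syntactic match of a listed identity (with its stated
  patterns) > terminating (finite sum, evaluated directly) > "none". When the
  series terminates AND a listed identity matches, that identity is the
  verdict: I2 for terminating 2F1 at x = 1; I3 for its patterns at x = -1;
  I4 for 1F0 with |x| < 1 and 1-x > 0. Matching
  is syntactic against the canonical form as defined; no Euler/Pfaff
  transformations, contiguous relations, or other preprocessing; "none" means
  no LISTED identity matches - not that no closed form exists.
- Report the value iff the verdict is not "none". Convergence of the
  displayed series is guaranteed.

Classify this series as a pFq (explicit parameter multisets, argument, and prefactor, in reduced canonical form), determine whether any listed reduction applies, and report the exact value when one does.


First insight: t_0 being 11/8, roots of the ratio polynomials (C = 11/8) are the negated parameters.
Adjacent-term ratio: r(k) = (-1) * (k-7/2) (k+5) / [(k+19/2) (k+1)] - rational in k. x = (-1); t_0 = 11/8; negate the roots.

Classification (C = 11/8): 2F1 with upper {-7/2, 5}, lower {19/2}, argument x = -1. Verdict: Kummer's theorem (I3) applies (x = -1; c = 19/2 equals 1+a-b for upper {-7/2, 5}: listed pattern). Its exact value is (8423415/4194304) * pi.


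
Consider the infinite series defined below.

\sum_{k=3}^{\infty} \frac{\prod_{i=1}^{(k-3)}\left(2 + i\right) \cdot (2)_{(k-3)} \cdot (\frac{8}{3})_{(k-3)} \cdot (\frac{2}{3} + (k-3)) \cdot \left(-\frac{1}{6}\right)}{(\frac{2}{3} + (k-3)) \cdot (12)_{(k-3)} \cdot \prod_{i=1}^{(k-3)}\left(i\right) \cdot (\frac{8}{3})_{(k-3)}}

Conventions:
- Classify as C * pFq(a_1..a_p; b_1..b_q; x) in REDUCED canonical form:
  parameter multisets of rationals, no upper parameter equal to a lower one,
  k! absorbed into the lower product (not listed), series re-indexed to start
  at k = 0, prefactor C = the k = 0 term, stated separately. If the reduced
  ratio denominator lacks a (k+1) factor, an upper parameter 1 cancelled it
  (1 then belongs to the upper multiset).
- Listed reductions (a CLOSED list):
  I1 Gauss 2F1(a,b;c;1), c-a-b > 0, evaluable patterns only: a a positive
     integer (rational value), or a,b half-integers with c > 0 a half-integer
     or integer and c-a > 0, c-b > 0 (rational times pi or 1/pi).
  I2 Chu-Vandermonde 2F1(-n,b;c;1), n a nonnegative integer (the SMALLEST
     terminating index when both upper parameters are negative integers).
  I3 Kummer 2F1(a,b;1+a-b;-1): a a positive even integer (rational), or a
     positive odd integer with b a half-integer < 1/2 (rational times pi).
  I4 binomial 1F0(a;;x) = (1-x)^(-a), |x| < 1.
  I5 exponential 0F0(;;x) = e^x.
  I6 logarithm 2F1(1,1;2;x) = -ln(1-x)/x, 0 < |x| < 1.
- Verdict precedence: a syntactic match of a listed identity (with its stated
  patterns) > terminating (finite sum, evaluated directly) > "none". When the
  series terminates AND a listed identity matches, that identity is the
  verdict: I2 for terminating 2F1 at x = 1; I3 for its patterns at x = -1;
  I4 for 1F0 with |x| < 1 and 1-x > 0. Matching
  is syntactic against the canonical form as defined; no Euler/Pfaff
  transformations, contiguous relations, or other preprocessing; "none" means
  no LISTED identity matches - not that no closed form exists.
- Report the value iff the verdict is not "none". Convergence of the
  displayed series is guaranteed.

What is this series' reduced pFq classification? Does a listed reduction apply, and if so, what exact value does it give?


The series (x = 1) is 2F1: upper {2, 3}, lower {12}, prefactor -\frac{1}{6}. Verdict: Gauss (I1, integer-parameter pattern) matches (x = 1: the Gamma ratio telescopes since c-a-b = 7 > 0 and a = 2 in Z>0). Exact value: -\frac{55}{168}.

First insight: from the first term -\frac{1}{6}: the product of the first k integers (C = -1/6) is k!.
Step ratio: r(k) = 1 * (k+2) (k+3) / [(k+12) (k+1)] - rational in k, leading ratio 1; with t_0 = -\frac{1}{6}, classification follows.


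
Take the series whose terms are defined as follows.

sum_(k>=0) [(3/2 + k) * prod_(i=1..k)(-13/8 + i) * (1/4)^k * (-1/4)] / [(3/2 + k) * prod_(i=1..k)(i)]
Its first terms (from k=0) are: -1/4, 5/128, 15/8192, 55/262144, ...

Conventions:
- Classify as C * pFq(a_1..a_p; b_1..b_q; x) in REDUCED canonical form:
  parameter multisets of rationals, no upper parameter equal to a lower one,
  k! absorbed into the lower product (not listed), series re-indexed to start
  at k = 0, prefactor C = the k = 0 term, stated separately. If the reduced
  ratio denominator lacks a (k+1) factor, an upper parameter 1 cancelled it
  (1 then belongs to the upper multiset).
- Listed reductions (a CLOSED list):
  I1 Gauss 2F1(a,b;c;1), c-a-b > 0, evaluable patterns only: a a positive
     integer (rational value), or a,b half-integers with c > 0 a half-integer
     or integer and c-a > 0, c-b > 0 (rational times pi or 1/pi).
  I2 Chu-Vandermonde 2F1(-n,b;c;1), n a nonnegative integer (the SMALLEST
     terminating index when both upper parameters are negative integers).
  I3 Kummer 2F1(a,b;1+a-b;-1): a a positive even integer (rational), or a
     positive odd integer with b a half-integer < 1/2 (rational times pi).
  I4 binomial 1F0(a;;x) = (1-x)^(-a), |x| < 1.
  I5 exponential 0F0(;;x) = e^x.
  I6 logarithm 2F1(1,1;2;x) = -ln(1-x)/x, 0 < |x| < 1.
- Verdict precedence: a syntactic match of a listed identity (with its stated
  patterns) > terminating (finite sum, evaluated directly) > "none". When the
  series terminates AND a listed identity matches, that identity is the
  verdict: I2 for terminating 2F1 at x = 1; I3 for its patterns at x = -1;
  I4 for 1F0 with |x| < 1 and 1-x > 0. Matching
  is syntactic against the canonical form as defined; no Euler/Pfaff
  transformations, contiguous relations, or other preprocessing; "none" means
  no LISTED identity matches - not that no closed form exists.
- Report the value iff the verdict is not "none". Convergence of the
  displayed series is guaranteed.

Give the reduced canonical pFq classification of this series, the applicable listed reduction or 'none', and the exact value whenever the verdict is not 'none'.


With C = -1/4: the canonical form is 1F0(-5/8; -; 1/4). Verdict: the binomial series (I4) matches (the 1F0 binomial series: exponent 5/8, x = 1/4). Sum: (-1/4) * (3/4)^(5/8).

The tell: from the first term -1/4: the running product (C = -1/4, x = 1/4) telescopes to a rising factorial.
Adjacent-term ratio: r(k) = (1/4) * (k-5/8) / [(k+1)] - rational in k, leading ratio (1/4); with t_0 = -1/4, classification follows.


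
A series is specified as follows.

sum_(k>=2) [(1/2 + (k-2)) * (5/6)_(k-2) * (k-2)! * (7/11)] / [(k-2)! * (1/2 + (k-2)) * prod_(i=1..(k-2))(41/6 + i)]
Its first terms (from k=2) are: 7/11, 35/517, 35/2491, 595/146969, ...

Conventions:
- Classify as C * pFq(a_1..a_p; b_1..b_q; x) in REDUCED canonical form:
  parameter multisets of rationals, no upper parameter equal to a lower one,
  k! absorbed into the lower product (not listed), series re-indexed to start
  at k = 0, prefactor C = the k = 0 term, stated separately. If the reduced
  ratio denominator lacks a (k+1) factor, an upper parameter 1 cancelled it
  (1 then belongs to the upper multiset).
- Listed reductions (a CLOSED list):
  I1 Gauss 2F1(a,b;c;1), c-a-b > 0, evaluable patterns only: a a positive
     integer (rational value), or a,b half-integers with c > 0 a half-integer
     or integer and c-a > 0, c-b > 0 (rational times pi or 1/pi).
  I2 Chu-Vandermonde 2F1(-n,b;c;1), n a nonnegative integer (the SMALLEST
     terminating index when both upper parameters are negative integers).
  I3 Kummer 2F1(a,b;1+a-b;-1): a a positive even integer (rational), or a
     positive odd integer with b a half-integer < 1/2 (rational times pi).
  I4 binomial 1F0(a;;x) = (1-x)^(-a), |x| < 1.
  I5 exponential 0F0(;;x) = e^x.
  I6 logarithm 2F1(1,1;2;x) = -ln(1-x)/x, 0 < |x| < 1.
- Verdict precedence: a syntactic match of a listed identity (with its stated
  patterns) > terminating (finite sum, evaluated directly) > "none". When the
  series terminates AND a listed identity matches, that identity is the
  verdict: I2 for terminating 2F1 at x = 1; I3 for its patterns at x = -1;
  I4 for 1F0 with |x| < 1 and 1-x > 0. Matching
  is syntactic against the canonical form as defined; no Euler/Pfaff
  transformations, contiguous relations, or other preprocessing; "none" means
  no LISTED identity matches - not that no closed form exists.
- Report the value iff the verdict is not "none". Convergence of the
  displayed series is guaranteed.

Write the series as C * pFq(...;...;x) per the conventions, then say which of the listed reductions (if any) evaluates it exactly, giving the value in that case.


x = 1 here; the reduced form reads 2F1, upper {5/6, 1}, lower {47/6}, C = 7/11. Verdict: Gauss (I1, integer-parameter pattern) applies (x = 1: the Gamma ratio telescopes since c-a-b = 6 > 0 and a = 1 in Z>0). Sum: 287/396.

Key step: t_0 = 7/11 here, and the lower running product (prefactor 7/11) is a rising factorial.
Adjacent-term ratio: r(k) = 1 * (k+5/6) (k+1) / [(k+47/6) (k+1)] - poly over poly, x = 1 from leading terms; C = 7/11 at k = 0.


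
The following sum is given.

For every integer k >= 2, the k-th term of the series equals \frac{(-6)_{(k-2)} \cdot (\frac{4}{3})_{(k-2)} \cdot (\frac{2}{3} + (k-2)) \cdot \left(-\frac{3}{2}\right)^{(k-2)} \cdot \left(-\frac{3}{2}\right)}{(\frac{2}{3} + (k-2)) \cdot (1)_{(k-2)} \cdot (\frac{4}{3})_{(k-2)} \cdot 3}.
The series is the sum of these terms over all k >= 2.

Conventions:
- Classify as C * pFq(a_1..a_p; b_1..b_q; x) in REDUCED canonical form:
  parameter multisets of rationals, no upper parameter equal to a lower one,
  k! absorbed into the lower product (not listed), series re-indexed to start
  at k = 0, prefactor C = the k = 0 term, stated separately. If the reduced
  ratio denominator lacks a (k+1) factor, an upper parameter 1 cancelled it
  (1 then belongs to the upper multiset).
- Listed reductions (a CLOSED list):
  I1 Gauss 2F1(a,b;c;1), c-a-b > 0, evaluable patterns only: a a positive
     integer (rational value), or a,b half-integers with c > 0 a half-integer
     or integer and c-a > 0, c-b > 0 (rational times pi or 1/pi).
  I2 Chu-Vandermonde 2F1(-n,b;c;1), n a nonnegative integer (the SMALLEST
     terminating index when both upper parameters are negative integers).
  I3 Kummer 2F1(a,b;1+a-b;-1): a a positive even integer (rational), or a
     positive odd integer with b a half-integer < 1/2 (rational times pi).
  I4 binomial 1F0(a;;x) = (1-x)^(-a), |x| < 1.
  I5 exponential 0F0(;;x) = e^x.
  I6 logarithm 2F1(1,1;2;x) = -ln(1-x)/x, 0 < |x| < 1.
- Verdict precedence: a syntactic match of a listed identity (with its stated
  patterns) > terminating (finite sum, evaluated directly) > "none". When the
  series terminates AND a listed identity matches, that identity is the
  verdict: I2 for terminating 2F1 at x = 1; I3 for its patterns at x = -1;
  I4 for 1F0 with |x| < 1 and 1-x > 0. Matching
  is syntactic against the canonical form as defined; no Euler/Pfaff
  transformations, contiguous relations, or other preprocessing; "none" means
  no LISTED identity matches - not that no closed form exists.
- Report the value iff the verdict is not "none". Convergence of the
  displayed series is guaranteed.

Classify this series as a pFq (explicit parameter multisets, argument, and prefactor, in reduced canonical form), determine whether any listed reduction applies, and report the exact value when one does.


With C = -\frac{1}{2}: the canonical form is 1F0(-6; -; -\frac{3}{2}). Verdict: terminating - the sum ends at index 6 because -6 is a negative integer; exact evaluation follows. Hence: -\frac{15625}{128}.

The tell: t_0 being -\frac{1}{2}, the parameter 4/3 appears in both the upper and lower lists and cancels (alongside the other common factor).
Step ratio: r(k) = -\frac{3}{2} * (k-6) / [(k+1)] ; factor over Q: parameters, x = -\frac{3}{2}, and C = -\frac{1}{2}.


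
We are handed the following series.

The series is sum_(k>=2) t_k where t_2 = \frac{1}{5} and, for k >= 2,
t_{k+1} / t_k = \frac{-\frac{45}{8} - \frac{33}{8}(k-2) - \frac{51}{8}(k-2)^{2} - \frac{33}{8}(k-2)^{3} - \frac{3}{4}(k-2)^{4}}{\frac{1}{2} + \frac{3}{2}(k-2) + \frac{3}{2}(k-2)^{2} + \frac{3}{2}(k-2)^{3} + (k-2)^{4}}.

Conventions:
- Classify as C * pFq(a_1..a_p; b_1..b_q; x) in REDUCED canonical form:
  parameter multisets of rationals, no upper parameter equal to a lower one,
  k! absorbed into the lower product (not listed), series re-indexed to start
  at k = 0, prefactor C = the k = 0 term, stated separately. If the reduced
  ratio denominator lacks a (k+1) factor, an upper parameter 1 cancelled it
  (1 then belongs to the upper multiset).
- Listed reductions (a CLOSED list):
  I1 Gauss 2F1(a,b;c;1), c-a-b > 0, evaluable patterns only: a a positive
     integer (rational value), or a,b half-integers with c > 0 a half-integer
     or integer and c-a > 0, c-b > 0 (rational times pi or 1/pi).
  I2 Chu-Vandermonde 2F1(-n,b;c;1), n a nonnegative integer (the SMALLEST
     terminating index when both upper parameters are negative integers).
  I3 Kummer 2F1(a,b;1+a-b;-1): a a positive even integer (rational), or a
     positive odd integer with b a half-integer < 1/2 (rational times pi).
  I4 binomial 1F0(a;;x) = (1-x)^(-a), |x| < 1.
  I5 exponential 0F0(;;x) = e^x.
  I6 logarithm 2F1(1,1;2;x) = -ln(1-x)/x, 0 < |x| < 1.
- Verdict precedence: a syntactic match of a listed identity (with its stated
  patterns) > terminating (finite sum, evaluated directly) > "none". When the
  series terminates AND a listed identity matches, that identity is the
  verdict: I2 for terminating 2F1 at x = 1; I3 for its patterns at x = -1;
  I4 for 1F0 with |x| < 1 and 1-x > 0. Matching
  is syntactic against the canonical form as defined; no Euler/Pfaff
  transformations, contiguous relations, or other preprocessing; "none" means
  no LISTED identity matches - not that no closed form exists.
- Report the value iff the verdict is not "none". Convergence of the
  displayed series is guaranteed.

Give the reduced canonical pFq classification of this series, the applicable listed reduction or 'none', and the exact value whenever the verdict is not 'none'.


First insight: t_0 being \frac{1}{5}, factor the ratio over Q (C = 1/5, x = -3/4): negated roots = parameters.
Step ratio: r(k) = -\frac{3}{4} * (k+\frac{5}{2}) (k+3) / [(k+\frac{1}{2}) (k+1)] - rational in k. x = -\frac{3}{4}; t_0 = \frac{1}{5}; negate the roots.

With C = \frac{1}{5}: the canonical form is 2F1(\frac{5}{2}, 3; \frac{1}{2}; -\frac{3}{4}). Verdict: none (x = -\frac{3}{4}): each listed identity misses the multisets {\frac{5}{2}, 3} ; {\frac{1}{2}}.


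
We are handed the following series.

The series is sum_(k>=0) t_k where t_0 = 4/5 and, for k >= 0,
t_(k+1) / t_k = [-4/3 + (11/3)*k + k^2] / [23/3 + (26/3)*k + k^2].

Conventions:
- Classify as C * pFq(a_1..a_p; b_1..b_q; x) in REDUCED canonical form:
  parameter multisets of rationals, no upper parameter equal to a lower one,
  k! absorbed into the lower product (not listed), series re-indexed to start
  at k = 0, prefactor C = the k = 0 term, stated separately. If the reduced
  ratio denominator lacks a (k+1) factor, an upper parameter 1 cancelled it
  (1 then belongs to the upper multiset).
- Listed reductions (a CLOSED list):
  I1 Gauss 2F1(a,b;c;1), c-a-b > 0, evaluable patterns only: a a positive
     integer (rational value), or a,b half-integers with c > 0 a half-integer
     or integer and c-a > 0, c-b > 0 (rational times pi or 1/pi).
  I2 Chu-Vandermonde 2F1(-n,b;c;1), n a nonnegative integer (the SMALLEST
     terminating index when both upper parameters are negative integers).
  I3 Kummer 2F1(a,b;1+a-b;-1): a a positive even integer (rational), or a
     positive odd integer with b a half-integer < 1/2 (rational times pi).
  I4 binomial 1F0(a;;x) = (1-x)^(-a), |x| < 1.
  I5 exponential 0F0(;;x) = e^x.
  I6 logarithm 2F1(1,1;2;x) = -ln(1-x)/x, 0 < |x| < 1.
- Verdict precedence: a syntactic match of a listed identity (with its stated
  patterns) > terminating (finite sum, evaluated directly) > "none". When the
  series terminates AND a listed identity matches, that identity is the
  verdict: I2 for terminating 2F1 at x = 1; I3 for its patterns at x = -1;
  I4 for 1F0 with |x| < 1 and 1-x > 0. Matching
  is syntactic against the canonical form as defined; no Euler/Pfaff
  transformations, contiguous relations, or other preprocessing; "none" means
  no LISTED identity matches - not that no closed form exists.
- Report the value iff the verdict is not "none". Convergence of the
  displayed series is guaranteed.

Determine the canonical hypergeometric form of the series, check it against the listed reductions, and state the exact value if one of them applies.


Structural cue: from the first term 4/5: the expanded ratio factors over Q; C = 4/5, x = 1, roots give parameters.
Adjacent-term ratio: r(k) = 1 * (k-1/3) (k+4) / [(k+23/3) (k+1)] - rational in k, leading ratio 1; with t_0 = 4/5, classification follows.

The series (x = 1) is 2F1: upper {-1/3, 4}, lower {23/3}, prefactor 4/5. Verdict: Gauss (I1, integer-parameter pattern) fires (x = 1: the Gamma ratio telescopes since c-a-b = 4 > 0 and a = 4 in Z>0). Sum: 748/1215.


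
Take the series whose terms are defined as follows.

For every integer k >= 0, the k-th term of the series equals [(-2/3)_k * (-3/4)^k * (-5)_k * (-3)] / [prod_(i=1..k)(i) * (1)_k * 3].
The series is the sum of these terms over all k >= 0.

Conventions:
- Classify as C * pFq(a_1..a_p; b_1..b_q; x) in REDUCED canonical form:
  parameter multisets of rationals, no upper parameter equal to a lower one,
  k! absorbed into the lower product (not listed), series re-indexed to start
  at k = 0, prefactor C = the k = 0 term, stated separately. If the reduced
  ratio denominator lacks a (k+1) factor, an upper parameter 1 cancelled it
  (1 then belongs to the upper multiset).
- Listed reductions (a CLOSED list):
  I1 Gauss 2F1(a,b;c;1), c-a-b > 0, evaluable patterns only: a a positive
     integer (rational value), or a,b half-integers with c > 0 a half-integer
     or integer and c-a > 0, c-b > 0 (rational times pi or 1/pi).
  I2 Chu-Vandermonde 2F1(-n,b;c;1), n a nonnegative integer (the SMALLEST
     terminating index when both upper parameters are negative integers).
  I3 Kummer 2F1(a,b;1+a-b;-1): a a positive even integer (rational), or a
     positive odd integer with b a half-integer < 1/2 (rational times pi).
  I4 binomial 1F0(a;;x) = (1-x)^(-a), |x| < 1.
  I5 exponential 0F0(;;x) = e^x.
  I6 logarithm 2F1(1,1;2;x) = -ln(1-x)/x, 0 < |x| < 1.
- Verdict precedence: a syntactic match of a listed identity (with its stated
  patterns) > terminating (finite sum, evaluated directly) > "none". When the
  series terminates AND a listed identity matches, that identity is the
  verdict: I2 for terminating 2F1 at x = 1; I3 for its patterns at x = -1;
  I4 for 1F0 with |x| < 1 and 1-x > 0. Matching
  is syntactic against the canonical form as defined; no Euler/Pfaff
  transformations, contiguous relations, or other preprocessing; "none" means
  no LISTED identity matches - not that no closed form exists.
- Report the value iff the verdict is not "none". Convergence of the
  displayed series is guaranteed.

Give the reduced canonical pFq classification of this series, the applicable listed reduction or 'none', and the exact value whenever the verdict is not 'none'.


Key step: t_0 = -1 here, and (1)_k (C = -1, x = -3/4) is k! itself.
Consecutive-term ratio: r(k) = (-3/4) * (k-5) (k-2/3) / [(k+1) (k+1)] - rational; roots negated = parameters, x = (-3/4), C = -1.

With C = -1: the canonical form is 2F1(-5, -2/3; 1; -3/4). Verdict: terminating - upper -5 stops the sum at k = 5; the 6 terms are added exactly. Its exact value is 3661/1536.


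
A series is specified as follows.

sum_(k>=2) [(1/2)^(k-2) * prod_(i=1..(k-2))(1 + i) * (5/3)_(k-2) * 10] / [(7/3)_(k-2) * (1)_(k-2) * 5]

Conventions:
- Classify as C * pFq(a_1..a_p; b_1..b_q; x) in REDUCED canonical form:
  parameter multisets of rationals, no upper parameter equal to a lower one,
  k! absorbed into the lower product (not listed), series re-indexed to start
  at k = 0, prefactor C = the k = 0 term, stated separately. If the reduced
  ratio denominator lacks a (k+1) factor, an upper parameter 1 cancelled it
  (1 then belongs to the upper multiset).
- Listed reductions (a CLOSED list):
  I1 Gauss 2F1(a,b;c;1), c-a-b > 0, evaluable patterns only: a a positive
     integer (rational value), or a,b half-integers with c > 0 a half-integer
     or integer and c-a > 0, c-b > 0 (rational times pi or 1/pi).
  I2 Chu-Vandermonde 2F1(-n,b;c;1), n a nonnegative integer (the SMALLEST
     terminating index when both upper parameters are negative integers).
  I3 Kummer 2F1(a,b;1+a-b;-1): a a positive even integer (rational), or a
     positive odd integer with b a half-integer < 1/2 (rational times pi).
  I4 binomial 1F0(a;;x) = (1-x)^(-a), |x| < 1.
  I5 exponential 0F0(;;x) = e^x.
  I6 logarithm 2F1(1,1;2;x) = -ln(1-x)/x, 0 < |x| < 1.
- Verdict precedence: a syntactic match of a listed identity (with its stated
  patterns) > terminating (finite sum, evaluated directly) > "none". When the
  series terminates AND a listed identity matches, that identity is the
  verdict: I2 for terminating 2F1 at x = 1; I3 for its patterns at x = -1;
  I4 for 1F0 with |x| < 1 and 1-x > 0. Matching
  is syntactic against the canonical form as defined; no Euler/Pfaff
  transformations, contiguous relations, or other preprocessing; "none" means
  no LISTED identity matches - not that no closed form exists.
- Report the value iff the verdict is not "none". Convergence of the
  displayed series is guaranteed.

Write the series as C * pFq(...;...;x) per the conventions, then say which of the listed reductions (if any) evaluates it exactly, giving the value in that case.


The series (x = 1/2) is 2F1: upper {5/3, 2}, lower {7/3}, prefactor 2. Verdict: none. Every listed pattern misses the 2F1 form at 1/2, upper {5/3, 2}.

Key step: from the first term 2: (1)_k (prefactor 2) is k! itself.
Term ratio: r(k) = (1/2) * (k+5/3) (k+2) / [(k+7/3) (k+1)] ; factor over Q: parameters, x = (1/2), and C = 2.


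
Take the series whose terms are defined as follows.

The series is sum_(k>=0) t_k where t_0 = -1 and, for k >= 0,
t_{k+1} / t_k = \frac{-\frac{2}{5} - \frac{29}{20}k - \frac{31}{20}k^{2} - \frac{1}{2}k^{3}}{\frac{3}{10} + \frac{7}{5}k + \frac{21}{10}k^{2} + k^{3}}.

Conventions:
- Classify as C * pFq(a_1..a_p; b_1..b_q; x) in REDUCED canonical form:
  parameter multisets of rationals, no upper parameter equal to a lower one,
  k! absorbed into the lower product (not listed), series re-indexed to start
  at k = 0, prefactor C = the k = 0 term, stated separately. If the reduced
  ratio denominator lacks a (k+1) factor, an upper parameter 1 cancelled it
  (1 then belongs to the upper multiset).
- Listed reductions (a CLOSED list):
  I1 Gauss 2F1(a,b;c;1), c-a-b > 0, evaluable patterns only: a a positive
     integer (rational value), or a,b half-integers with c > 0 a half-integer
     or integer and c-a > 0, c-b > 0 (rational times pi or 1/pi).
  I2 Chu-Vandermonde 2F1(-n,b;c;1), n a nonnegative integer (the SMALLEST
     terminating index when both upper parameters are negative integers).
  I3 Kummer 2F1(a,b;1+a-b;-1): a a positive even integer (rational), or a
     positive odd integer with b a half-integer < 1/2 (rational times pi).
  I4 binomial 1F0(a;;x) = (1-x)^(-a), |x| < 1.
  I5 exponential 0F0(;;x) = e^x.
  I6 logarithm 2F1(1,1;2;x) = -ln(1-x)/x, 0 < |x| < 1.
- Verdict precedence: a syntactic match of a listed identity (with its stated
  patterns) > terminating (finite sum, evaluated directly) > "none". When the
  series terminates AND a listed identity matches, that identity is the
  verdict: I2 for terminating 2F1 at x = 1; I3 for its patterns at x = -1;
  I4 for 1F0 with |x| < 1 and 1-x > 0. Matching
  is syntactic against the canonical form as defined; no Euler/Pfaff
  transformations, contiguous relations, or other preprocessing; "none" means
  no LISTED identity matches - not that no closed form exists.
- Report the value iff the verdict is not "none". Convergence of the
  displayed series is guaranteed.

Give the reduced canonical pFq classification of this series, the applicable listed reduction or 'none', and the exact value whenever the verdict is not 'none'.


First insight: x = -\frac{1}{2} and the ratio is unreduced: k + 1/2 divides both sides (prefactor -1).
Adjacent-term ratio: r(k) = -\frac{1}{2} * (k+1) (k+\frac{8}{5}) / [(k+\frac{3}{5}) (k+1)] - rational; roots negated = parameters, x = -\frac{1}{2}, C = -1.

The series (x = -\frac{1}{2}) is 2F1: upper {1, \frac{8}{5}}, lower {\frac{3}{5}}, prefactor -1. Verdict: none - at argument -\frac{1}{2} the multisets {1, \frac{8}{5}} ; {\frac{3}{5}} match no listed identity.


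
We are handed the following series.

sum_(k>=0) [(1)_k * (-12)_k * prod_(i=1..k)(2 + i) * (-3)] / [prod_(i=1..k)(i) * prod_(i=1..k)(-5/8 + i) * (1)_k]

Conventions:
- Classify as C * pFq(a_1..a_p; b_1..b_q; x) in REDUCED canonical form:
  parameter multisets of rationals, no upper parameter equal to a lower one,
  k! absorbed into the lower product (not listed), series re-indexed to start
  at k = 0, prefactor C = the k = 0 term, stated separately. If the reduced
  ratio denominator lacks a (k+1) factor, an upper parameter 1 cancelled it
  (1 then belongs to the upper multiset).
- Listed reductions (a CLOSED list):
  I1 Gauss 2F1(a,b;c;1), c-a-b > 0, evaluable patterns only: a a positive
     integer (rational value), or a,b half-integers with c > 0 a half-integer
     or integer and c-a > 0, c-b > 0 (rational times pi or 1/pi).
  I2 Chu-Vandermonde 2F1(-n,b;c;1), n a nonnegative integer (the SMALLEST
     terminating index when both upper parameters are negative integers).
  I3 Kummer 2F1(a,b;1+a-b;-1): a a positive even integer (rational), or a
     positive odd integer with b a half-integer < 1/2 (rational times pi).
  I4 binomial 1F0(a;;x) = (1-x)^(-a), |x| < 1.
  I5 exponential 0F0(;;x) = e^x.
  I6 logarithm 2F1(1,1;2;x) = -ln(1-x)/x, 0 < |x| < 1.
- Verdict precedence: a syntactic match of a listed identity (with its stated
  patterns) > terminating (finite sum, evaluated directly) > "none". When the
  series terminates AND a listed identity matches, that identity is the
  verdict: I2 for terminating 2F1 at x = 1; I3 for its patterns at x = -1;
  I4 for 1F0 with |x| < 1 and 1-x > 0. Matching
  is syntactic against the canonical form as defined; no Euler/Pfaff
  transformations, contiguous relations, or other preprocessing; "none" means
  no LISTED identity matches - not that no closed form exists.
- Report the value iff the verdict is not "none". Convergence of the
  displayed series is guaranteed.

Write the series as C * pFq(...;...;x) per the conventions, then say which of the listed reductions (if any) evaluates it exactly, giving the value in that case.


Classification (C = -3): 2F1 with upper {-12, 3}, lower {3/8}, argument x = 1. Verdict: Vandermonde's identity (I2) fires (terminating 2F1 at x = 1 with n = 12, b = 3, c = 3/8). Exact value: 3/415.

Structural cue: with t_0 = -3, the running product (prefactor -3) telescopes to a rising factorial.
Term ratio: r(k) = 1 * (k-12) (k+3) / [(k+3/8) (k+1)] - rational in k. x = 1; t_0 = -3; negate the roots.


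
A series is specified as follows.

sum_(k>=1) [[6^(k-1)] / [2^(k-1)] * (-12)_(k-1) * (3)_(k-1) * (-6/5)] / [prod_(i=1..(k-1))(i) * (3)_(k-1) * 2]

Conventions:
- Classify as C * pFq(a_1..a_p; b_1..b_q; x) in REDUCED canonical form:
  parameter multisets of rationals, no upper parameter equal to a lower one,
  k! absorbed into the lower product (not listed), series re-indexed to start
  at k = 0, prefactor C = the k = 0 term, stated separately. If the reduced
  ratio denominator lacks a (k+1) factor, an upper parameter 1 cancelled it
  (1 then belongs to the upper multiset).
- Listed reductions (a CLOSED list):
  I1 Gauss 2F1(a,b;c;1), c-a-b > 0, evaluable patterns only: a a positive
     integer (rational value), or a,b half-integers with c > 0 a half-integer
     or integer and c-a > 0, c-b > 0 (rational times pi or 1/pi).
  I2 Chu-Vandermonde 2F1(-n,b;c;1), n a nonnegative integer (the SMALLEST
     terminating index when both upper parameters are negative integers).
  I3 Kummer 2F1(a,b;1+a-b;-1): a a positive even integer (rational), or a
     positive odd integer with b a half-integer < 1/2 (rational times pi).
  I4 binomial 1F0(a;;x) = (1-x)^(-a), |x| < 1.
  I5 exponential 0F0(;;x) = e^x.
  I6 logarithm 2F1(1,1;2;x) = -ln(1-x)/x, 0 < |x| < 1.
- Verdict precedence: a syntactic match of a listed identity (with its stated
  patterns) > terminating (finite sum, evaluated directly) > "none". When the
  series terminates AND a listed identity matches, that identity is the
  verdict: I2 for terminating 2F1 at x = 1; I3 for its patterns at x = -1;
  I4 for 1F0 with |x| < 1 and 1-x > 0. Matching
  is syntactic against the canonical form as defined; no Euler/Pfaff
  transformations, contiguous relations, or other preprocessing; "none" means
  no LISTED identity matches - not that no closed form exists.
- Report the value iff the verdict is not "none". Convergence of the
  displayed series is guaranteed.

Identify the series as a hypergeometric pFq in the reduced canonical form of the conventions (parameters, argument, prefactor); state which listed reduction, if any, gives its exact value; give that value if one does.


Reduced: x = 3, 1F0, upper = {-12}, lower = {-}, C = -3/5. Verdict: terminating - no listed pattern fits, but -12 in the upper list cuts the series at k = 12; direct evaluation. Exact value: -12288/5.

The tell: with t_0 = -3/5, the product of the first k integers (C = -3/5, x = 3) is k!.
Adjacent-term ratio: r(k) = 3 * (k-12) / [(k+1)] - rational in k. x = 3; t_0 = -3/5; negate the roots.


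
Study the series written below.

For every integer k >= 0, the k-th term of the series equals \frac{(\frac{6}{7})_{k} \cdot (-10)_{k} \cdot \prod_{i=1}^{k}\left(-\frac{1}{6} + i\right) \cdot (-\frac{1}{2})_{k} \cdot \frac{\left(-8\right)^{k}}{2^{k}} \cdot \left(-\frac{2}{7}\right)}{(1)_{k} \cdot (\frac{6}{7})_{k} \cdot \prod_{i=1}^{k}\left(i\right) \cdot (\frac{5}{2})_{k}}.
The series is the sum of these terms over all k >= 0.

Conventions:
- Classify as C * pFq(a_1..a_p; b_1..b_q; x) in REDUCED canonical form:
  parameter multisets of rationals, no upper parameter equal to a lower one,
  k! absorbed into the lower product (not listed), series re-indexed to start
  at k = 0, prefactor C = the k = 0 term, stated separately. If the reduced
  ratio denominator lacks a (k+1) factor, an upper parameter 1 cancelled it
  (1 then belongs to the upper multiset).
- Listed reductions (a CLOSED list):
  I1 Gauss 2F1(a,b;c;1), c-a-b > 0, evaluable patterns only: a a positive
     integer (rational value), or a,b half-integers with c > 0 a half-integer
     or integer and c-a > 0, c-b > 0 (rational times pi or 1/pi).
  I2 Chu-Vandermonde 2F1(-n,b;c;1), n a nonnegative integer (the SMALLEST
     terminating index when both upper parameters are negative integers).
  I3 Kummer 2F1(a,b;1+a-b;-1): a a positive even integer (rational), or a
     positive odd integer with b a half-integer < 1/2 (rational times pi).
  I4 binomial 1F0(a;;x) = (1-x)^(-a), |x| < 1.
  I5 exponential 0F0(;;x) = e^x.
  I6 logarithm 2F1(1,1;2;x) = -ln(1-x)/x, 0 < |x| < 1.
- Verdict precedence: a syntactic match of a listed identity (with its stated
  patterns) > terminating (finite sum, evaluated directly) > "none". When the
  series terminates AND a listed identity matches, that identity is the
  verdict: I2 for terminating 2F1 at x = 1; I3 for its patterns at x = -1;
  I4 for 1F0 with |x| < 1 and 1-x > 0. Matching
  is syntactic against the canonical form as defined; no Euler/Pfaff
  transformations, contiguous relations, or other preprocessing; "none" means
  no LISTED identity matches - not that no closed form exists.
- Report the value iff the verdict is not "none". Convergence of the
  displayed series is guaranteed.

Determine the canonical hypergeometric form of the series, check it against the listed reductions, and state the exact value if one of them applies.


At argument -4: a 3F2 with upper {-10, -\frac{1}{2}, \frac{5}{6}}, lower {1, \frac{5}{2}}, scaled by C = -\frac{2}{7}. Verdict: terminating - upper -10 stops the sum at k = 10; the 11 terms are added exactly. Value: \frac{75978808935790}{57888273807}.

The tell: t_0 = -\frac{2}{7} here, and the two k-th powers (C = -2/7) combine into one argument.
Step ratio: r(k) = -4 * (k-10) (k-\frac{1}{2}) (k+\frac{5}{6}) / [(k+1) (k+\frac{5}{2}) (k+1)] - poly over poly, x = -4 from leading terms; C = -\frac{2}{7} at k = 0.


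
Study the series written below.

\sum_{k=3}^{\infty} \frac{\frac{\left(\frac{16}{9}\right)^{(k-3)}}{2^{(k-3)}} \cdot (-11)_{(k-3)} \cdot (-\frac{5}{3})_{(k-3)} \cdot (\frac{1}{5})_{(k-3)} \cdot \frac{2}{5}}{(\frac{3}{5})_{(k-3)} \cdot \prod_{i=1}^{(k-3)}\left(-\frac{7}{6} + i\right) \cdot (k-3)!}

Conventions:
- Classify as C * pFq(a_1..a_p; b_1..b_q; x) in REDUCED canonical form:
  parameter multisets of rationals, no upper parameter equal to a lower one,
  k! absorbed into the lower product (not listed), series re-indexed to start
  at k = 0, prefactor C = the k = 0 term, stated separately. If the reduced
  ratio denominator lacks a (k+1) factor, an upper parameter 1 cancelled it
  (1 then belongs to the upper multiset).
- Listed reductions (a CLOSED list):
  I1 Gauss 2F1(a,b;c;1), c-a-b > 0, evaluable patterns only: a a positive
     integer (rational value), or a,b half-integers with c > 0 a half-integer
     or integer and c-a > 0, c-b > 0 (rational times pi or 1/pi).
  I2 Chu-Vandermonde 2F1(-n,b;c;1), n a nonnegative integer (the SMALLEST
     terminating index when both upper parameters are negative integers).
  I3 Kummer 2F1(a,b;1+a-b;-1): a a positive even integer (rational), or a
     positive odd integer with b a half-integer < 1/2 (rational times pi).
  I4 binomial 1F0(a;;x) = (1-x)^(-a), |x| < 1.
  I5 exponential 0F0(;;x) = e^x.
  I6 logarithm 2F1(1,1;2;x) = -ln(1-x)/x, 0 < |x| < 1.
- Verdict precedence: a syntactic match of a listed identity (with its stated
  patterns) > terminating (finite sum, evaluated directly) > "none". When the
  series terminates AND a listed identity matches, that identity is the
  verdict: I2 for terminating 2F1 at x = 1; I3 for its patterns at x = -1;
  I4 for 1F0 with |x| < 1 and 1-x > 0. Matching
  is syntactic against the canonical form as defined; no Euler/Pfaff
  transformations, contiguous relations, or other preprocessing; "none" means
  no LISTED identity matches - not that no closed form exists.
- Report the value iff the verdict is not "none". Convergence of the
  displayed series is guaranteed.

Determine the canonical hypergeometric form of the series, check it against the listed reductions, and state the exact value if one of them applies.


The series (x = \frac{8}{9}) is 3F2: upper {-11, -\frac{5}{3}, \frac{1}{5}}, lower {-\frac{1}{6}, \frac{3}{5}}, prefactor \frac{2}{5}. Verdict: terminating. With -11 upstairs the series is a 12-term polynomial sum; evaluated term by term. Sum: -\frac{5444255590738206490750538443894}{138800513820150970019953176105}.

Key step: t_0 = \frac{2}{5} here, and the two k-th powers (C = 2/5) combine into one argument.
Consecutive-term ratio: r(k) = \frac{8}{9} * (k-11) (k-\frac{5}{3}) (k+\frac{1}{5}) / [(k-\frac{1}{6}) (k+\frac{3}{5}) (k+1)] - rational in k, leading ratio \frac{8}{9}; with t_0 = \frac{2}{5}, classification follows.
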